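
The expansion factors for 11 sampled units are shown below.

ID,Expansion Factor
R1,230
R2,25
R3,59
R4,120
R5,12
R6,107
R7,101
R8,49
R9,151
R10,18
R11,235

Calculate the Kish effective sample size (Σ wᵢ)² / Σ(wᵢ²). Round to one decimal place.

Σ wᵢ = 230 + 25 + 59 + 120 + 12 + 107 + 101 + 49 + 151 + 18 + 235 = 1107
Σ wᵢ² = 173951
n_eff = 1107² / 173951 = 1225449 / 173951 = 7.0447942

7.0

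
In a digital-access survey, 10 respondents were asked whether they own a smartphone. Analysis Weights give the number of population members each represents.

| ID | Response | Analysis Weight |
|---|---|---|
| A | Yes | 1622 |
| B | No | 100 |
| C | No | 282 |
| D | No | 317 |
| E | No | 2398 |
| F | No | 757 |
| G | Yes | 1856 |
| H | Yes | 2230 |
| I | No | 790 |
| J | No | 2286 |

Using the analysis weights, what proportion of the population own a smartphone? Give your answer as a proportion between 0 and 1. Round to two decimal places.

Sum of weights for 'Yes' = 1622 + 1856 + 2230 = 5708
Total weight = 1622 + 100 + 282 + 317 + 2398 + 757 + 1856 + 2230 + 790 + 2286 = 12638
Weighted proportion = 5708 / 12638 = 0.45165374

0.45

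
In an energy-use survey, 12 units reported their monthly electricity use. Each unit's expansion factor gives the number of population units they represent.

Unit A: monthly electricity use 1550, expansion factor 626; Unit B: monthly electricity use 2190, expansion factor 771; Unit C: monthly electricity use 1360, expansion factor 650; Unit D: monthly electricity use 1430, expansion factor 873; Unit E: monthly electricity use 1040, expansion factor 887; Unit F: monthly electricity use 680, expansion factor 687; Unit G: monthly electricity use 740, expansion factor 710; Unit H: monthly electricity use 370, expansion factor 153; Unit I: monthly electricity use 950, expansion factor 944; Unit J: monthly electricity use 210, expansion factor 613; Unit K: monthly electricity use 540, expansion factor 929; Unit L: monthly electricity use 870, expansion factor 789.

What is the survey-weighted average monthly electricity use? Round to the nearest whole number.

Weighted sum = 1550×626 + 2190×771 + 1360×650 + 1430×873 + 1040×887 + 680×687 + 740×710 + 370×153 + 950×944 + 210×613 + 540×929 + 870×789
  = 970300 + 1688490 + 884000 + 1248390 + 922480 + 467160 + 525400 + 56610 + 896800 + 128730 + 501660 + 686430 = 8976450
Sum of weights = 626 + 771 + 650 + 873 + 887 + 687 + 710 + 153 + 944 + 613 + 929 + 789 = 8632
Weighted mean = 8976450 / 8632 = 1039.9038

1040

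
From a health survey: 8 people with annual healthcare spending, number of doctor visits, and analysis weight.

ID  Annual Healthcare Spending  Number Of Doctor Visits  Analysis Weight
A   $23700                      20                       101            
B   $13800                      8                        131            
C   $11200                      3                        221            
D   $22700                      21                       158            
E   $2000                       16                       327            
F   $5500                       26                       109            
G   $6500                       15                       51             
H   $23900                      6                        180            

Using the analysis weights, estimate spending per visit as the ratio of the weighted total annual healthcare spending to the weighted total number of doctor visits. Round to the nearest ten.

950

Σ wᵢ·y = 23700×101 + 13800×131 + 11200×221 + 22700×158 + 2000×327 + 5500×109 + 6500×51 + 23900×180
  = 2393700 + 1807800 + 2475200 + 3586600 + 654000 + 599500 + 331500 + 4302000 = 16150300
Σ wᵢ·x = 20×101 + 8×131 + 3×221 + 21×158 + 16×327 + 26×109 + 15×51 + 6×180
  = 2020 + 1048 + 663 + 3318 + 5232 + 2834 + 765 + 1080 = 16960
Ratio = 16150300 / 16960 = 952.25825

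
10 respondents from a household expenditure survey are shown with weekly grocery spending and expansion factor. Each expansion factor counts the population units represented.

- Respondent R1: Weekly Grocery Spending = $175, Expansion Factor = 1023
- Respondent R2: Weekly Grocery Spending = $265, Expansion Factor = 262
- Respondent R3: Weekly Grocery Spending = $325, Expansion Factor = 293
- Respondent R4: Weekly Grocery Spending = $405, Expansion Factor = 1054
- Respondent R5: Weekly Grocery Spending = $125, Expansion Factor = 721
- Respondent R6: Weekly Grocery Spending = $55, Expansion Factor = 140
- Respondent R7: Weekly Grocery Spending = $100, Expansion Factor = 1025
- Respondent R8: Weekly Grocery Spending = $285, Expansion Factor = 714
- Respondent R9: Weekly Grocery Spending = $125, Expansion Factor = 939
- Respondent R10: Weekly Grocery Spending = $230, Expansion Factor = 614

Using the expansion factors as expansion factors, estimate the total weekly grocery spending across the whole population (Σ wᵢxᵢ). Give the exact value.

Weighted total = 175×1023 + 265×262 + 325×293 + 405×1054 + 125×721 + 55×140 + 100×1025 + 285×714 + 125×939 + 230×614
  = 179025 + 69430 + 95225 + 426870 + 90125 + 7700 + 102500 + 203490 + 117375 + 141220 = 1432960

1432960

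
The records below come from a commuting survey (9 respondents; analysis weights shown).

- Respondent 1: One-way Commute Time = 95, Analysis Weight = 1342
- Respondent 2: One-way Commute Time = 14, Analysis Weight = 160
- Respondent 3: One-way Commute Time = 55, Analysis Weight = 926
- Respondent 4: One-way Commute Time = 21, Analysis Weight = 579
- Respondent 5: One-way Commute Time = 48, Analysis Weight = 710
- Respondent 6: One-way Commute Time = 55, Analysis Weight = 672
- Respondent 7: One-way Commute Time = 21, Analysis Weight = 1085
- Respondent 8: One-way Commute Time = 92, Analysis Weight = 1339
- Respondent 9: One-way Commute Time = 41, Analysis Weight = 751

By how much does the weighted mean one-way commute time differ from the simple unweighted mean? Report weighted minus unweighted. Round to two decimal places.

9.14

Unweighted sum = 95 + 14 + 55 + 21 + 48 + 55 + 21 + 92 + 41 = 442
Unweighted mean = 442 / 9 = 49.111111
Weighted sum = 95×1342 + 14×160 + 55×926 + 21×579 + 48×710 + 55×672 + 21×1085 + 92×1339 + 41×751
  = 127490 + 2240 + 50930 + 12159 + 34080 + 36960 + 22785 + 123188 + 30791 = 440623
Sum of weights = 1342 + 160 + 926 + 579 + 710 + 672 + 1085 + 1339 + 751 = 7564
Weighted mean = 440623 / 7564 = 58.252644
Difference (weighted minus unweighted) = 9.141533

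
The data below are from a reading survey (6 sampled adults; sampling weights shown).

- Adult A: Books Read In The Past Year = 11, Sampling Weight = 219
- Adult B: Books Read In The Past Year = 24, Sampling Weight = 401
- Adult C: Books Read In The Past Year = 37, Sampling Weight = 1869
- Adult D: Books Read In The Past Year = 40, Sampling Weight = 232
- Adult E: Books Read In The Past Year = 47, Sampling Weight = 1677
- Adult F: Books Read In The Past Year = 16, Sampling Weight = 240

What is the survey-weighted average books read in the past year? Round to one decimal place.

37.3

Weighted sum = 11×219 + 24×401 + 37×1869 + 40×232 + 47×1677 + 16×240
  = 2409 + 9624 + 69153 + 9280 + 78819 + 3840 = 173125
Sum of weights = 219 + 401 + 1869 + 232 + 1677 + 240 = 4638
Weighted mean = 173125 / 4638 = 37.327512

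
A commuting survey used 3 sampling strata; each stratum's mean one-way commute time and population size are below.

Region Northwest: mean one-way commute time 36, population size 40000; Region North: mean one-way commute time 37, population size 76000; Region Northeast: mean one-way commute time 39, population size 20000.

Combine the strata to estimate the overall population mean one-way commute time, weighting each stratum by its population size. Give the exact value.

37

Σ Nₕ·x̄ₕ = 5032000
Σ Nₕ = 40000 + 76000 + 20000 = 136000
Overall mean = 5032000 / 136000 = 37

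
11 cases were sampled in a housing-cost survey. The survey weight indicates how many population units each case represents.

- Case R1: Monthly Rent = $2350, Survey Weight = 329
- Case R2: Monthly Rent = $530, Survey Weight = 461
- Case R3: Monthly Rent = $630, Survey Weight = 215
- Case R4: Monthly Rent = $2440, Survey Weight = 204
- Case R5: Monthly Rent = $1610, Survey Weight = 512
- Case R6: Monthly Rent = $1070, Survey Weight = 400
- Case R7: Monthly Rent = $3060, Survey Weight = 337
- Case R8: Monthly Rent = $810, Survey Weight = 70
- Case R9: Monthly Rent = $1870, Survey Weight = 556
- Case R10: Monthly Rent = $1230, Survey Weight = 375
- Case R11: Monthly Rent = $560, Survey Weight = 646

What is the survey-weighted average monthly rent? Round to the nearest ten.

Weighted sum = 5853660
Sum of weights = 329 + 461 + 215 + 204 + 512 + 400 + 337 + 70 + 556 + 375 + 646 = 4105
Weighted mean = 5853660 / 4105 = 1425.9829

1430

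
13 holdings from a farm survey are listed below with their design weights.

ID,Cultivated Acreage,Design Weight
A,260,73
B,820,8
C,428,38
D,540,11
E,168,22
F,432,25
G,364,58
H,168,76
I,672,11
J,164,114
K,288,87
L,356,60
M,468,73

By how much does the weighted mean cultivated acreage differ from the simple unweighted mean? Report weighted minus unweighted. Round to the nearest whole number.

Unweighted sum = 5128
Unweighted mean = 5128 / 13 = 394.46154
Weighted sum = 202788
Sum of weights = 656
Weighted mean = 202788 / 656 = 309.12805
Difference (weighted minus unweighted) = -85.33349

-85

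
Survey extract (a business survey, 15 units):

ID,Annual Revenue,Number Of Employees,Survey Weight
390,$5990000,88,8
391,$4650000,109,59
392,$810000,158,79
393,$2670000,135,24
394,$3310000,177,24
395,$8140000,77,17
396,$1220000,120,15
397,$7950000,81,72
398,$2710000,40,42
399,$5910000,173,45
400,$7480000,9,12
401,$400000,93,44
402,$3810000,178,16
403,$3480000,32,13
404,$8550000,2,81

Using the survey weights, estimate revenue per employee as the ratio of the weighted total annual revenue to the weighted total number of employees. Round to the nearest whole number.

Σ wᵢ·y = 2544740000
Σ wᵢ·x = 53137
Ratio = 2544740000 / 53137 = 47890.171

47890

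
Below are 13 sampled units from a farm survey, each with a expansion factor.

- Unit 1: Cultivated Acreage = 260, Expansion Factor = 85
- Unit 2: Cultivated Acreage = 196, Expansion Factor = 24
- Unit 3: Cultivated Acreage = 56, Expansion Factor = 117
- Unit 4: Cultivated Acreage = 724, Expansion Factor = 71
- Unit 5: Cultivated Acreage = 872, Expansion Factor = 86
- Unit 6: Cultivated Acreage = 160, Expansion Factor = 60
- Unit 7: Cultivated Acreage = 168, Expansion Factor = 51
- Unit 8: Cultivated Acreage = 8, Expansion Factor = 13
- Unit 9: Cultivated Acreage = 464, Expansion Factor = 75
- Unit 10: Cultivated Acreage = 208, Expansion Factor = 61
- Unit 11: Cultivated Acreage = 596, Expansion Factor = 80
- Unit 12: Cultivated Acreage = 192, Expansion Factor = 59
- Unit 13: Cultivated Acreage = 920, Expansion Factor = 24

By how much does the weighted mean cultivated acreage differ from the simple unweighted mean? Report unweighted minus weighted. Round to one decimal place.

Unweighted sum = 4824
Unweighted mean = 4824 / 13 = 371.07692
Weighted sum = 306600
Sum of weights = 806
Weighted mean = 306600 / 806 = 380.39702
Difference (unweighted minus weighted) = -9.3200993

-9.3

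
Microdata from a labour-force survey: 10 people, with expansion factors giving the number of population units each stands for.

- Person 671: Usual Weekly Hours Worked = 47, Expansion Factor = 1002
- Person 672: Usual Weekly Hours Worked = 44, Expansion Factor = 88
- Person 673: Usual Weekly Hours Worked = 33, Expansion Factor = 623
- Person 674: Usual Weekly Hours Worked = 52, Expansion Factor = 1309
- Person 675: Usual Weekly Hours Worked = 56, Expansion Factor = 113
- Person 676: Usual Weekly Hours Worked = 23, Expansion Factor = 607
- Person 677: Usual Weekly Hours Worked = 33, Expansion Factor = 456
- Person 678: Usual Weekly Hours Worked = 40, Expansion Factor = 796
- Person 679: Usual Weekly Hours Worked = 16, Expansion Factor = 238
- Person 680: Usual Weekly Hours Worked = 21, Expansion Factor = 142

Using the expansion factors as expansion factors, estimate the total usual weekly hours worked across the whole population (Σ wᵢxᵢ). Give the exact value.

Weighted total = 47×1002 + 44×88 + 33×623 + 52×1309 + 56×113 + 23×607 + 33×456 + 40×796 + 16×238 + 21×142
  = 47094 + 3872 + 20559 + 68068 + 6328 + 13961 + 15048 + 31840 + 3808 + 2982 = 213560

213560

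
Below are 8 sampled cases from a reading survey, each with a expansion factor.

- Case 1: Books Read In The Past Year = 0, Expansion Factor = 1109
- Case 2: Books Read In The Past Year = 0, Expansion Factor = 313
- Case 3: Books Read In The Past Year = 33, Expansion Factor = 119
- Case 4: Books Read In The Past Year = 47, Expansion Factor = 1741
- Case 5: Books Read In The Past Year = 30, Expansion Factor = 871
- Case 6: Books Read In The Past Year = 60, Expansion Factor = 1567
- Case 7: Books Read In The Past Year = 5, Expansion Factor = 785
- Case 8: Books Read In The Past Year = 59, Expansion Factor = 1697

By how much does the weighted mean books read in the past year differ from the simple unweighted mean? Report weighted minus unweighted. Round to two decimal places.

8.54

Unweighted sum = 234
Unweighted mean = 234 / 8 = 29.25
Weighted sum = 0×1109 + 0×313 + 33×119 + 47×1741 + 30×871 + 60×1567 + 5×785 + 59×1697
  = 0 + 0 + 3927 + 81827 + 26130 + 94020 + 3925 + 100123 = 309952
Sum of weights = 8202
Weighted mean = 309952 / 8202 = 37.789807
Difference (weighted minus unweighted) = 8.5398074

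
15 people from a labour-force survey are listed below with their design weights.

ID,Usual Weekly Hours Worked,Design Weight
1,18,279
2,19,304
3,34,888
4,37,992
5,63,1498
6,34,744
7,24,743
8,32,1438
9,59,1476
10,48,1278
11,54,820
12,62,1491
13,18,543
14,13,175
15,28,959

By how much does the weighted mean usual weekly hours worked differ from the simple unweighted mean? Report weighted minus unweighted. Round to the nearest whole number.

7

Unweighted sum = 543
Unweighted mean = 543 / 15 = 36.2
Weighted sum = 585263
Sum of weights = 13628
Weighted mean = 585263 / 13628 = 42.945627
Difference (weighted minus unweighted) = 6.7456267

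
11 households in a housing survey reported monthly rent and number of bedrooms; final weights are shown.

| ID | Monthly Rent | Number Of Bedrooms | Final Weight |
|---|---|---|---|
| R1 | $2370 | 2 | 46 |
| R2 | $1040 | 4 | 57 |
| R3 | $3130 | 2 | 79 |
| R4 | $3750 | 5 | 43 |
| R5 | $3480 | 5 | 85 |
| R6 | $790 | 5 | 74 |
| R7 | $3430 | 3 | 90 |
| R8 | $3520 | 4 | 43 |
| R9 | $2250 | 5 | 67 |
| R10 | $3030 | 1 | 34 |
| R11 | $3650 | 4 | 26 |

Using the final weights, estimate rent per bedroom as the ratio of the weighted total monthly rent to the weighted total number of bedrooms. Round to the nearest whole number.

724

Σ wᵢ·y = 2370×46 + 1040×57 + 3130×79 + 3750×43 + 3480×85 + 790×74 + 3430×90 + 3520×43 + 2250×67 + 3030×34 + 3650×26
  = 109020 + 59280 + 247270 + 161250 + 295800 + 58460 + 308700 + 151360 + 150750 + 103020 + 94900 = 1739810
Σ wᵢ·x = 2×46 + 4×57 + 2×79 + 5×43 + 5×85 + 5×74 + 3×90 + 4×43 + 5×67 + 1×34 + 4×26
  = 92 + 228 + 158 + 215 + 425 + 370 + 270 + 172 + 335 + 34 + 104 = 2403
Ratio = 1739810 / 2403 = 724.01581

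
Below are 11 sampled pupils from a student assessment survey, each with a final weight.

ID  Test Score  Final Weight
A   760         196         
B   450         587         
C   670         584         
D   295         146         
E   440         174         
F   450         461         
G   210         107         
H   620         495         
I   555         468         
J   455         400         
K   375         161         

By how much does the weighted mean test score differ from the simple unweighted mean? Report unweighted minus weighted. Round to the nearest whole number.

Unweighted sum = 760 + 450 + 670 + 295 + 440 + 450 + 210 + 620 + 555 + 455 + 375 = 5280
Unweighted mean = 5280 / 11 = 480
Weighted sum = 760×196 + 450×587 + 670×584 + 295×146 + 440×174 + 450×461 + 210×107 + 620×495 + 555×468 + 455×400 + 375×161
  = 1962955
Sum of weights = 196 + 587 + 584 + 146 + 174 + 461 + 107 + 495 + 468 + 400 + 161 = 3779
Weighted mean = 1962955 / 3779 = 519.43768
Difference (unweighted minus weighted) = -39.437682

-39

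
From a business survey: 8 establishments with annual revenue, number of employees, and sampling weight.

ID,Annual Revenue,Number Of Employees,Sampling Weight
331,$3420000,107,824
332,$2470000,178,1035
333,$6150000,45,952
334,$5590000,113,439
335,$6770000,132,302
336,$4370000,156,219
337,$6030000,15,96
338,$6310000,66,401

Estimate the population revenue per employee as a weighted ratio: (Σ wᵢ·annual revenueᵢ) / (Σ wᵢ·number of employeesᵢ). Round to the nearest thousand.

Σ wᵢ·y = 3420000×824 + 2470000×1035 + 6150000×952 + 5590000×439 + 6770000×302 + 4370000×219 + 6030000×96 + 6310000×401
  = 2818080000 + 2556450000 + 5854800000 + 2454010000 + 2044540000 + 957030000 + 578880000 + 2530310000 = 19794100000
Σ wᵢ·x = 107×824 + 178×1035 + 45×952 + 113×439 + 132×302 + 156×219 + 15×96 + 66×401
  = 88168 + 184230 + 42840 + 49607 + 39864 + 34164 + 1440 + 26466 = 466779
Ratio = 19794100000 / 466779 = 42405.721

42000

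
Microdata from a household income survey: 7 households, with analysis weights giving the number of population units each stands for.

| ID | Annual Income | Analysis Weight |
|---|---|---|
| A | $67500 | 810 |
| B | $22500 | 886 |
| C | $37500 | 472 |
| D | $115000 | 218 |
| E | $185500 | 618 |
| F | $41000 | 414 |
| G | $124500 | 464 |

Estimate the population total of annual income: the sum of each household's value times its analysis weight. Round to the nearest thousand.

306761000

Weighted total = 306761000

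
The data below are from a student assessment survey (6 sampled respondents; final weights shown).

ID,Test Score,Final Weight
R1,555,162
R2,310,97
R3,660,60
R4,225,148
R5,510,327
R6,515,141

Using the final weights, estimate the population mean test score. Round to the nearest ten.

460

Weighted sum = 432265
Sum of weights = 162 + 97 + 60 + 148 + 327 + 141 = 935
Weighted mean = 432265 / 935 = 462.31551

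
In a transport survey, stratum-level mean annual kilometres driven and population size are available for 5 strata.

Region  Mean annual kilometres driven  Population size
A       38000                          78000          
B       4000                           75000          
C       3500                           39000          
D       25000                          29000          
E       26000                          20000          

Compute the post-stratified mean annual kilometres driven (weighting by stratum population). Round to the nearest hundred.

19300

Σ Nₕ·x̄ₕ = 4645500000
Σ Nₕ = 78000 + 75000 + 39000 + 29000 + 20000 = 241000
Overall mean = 4645500000 / 241000 = 19275.934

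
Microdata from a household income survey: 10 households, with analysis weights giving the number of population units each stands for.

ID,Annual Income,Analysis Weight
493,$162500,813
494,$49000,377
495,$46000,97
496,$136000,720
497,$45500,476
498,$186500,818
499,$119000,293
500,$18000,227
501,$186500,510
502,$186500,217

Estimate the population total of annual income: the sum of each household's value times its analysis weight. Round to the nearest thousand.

Weighted total = 601721000

601721000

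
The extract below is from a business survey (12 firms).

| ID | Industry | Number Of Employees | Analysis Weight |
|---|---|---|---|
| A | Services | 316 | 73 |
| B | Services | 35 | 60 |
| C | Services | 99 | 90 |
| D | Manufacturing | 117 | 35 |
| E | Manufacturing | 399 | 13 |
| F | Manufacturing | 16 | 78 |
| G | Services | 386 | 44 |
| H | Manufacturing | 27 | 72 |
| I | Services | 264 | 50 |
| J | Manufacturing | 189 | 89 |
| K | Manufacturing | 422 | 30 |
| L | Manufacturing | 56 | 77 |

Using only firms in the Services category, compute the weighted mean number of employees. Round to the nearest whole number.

Services rows: A, B, C, G, I
Weighted sum = 316×73 + 35×60 + 99×90 + 386×44 + 264×50
  = 64262
Sum of weights = 73 + 60 + 90 + 44 + 50 = 317
Weighted mean = 64262 / 317 = 202.71924

203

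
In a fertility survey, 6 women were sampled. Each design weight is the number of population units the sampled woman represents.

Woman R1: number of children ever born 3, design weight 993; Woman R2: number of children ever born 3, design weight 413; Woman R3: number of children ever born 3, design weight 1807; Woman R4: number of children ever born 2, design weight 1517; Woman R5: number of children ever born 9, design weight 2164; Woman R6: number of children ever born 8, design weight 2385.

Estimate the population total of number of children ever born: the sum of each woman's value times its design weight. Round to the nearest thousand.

Weighted total = 3×993 + 3×413 + 3×1807 + 2×1517 + 9×2164 + 8×2385
  = 51229

51000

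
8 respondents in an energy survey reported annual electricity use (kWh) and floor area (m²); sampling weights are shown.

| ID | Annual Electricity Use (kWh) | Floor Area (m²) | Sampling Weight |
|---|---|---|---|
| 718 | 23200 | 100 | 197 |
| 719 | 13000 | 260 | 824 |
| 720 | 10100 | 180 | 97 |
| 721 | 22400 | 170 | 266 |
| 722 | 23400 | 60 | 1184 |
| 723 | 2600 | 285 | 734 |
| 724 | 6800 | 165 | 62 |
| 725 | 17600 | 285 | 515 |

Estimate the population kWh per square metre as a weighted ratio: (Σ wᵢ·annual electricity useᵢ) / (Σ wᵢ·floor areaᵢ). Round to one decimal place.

83.6

Σ wᵢ·y = 23200×197 + 13000×824 + 10100×97 + 22400×266 + 23400×1184 + 2600×734 + 6800×62 + 17600×515
  = 4570400 + 10712000 + 979700 + 5958400 + 27705600 + 1908400 + 421600 + 9064000 = 61320100
Σ wᵢ·x = 100×197 + 260×824 + 180×97 + 170×266 + 60×1184 + 285×734 + 165×62 + 285×515
  = 733855
Ratio = 61320100 / 733855 = 83.558877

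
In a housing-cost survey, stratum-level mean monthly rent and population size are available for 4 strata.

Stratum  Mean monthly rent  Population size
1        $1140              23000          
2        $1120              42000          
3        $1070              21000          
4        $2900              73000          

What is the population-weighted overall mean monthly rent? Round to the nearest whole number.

1934

Σ Nₕ·x̄ₕ = 1140×23000 + 1120×42000 + 1070×21000 + 2900×73000
  = 307430000
Σ Nₕ = 23000 + 42000 + 21000 + 73000 = 159000
Overall mean = 307430000 / 159000 = 1933.522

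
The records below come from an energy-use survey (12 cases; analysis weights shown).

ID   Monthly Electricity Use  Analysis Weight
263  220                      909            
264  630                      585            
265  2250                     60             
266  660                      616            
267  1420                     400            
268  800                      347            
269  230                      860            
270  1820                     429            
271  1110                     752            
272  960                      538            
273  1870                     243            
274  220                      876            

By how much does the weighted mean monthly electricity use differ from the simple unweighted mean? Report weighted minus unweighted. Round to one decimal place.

Unweighted sum = 220 + 630 + 2250 + 660 + 1420 + 800 + 230 + 1820 + 1110 + 960 + 1870 + 220 = 12190
Unweighted mean = 12190 / 12 = 1015.8333
Weighted sum = 4932600
Sum of weights = 909 + 585 + 60 + 616 + 400 + 347 + 860 + 429 + 752 + 538 + 243 + 876 = 6615
Weighted mean = 4932600 / 6615 = 745.66893
Difference (weighted minus unweighted) = -270.1644

-270.2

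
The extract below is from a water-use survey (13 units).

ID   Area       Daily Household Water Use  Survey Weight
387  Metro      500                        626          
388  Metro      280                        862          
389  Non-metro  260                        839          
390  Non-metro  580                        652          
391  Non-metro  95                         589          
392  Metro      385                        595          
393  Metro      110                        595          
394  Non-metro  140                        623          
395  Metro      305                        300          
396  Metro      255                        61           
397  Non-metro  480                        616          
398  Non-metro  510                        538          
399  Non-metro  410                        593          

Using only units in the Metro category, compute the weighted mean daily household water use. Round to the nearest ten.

310

Metro rows: 387, 388, 392, 393, 395, 396
Weighted sum = 500×626 + 280×862 + 385×595 + 110×595 + 305×300 + 255×61
  = 955940
Sum of weights = 626 + 862 + 595 + 595 + 300 + 61 = 3039
Weighted mean = 955940 / 3039 = 314.55742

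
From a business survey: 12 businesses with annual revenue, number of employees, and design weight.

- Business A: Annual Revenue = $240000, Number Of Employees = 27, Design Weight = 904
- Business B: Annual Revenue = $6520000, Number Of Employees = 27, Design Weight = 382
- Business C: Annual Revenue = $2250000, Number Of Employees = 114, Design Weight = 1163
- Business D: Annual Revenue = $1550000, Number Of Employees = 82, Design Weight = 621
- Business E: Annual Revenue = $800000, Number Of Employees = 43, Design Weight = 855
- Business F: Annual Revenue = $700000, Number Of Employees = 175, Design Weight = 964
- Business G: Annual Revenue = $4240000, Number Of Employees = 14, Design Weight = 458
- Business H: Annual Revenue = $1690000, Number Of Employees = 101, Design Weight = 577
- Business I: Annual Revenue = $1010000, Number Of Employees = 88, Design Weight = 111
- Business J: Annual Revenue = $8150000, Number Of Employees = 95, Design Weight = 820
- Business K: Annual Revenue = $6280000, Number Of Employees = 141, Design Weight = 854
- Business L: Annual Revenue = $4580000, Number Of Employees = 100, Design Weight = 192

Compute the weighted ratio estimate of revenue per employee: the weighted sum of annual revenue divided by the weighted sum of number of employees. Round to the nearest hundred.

33000

Σ wᵢ·y = 23600340000
Σ wᵢ·x = 27×904 + 27×382 + 114×1163 + 82×621 + 43×855 + 175×964 + 14×458 + 101×577 + 88×111 + 95×820 + 141×854 + 100×192
  = 24408 + 10314 + 132582 + 50922 + 36765 + 168700 + 6412 + 58277 + 9768 + 77900 + 120414 + 19200 = 715662
Ratio = 23600340000 / 715662 = 32976.936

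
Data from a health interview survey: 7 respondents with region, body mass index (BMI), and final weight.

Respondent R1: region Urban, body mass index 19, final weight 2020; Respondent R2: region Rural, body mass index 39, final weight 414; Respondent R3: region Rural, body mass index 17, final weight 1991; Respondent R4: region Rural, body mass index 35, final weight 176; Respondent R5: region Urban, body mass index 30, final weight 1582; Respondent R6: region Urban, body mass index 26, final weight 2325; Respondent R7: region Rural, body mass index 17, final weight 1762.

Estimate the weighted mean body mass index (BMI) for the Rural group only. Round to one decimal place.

19.8

Rural rows: R2, R3, R4, R7
Weighted sum = 39×414 + 17×1991 + 35×176 + 17×1762
  = 86107
Sum of weights = 414 + 1991 + 176 + 1762 = 4343
Weighted mean = 86107 / 4343 = 19.826618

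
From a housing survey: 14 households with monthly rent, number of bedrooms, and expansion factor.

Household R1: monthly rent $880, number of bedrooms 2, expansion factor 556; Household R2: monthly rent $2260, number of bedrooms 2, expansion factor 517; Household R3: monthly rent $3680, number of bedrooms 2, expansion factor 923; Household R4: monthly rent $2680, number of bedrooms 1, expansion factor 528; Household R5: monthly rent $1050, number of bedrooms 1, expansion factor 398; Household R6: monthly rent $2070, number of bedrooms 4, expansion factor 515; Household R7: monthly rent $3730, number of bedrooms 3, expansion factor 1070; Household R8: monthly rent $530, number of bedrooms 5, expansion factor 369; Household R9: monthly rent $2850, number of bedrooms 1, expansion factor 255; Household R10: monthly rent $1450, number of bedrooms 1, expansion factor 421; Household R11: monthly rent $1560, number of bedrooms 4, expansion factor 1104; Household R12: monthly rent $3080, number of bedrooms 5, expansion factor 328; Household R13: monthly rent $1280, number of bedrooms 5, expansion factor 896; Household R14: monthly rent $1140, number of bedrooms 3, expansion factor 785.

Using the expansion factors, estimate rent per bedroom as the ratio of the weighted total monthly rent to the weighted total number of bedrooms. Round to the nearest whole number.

713

Σ wᵢ·y = 18251460
Σ wᵢ·x = 25600
Ratio = 18251460 / 25600 = 712.94766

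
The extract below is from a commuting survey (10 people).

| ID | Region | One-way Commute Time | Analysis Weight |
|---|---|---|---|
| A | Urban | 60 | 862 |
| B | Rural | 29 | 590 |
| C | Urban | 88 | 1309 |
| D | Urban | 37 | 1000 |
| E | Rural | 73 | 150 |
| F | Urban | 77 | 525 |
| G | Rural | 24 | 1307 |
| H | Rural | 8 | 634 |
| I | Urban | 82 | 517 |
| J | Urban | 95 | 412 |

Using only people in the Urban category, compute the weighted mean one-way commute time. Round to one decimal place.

Urban rows: A, C, D, F, I, J
Weighted sum = 60×862 + 88×1309 + 37×1000 + 77×525 + 82×517 + 95×412
  = 51720 + 115192 + 37000 + 40425 + 42394 + 39140 = 325871
Sum of weights = 4625
Weighted mean = 325871 / 4625 = 70.458595

70.5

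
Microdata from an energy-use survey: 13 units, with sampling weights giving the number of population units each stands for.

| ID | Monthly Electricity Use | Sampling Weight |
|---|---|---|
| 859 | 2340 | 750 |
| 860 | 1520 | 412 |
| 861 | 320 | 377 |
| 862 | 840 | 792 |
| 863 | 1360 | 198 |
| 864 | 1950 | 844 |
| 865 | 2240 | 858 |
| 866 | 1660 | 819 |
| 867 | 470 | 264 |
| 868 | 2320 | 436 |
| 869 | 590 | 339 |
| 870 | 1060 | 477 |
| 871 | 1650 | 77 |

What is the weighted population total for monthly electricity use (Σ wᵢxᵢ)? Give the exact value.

10331980

Weighted total = 10331980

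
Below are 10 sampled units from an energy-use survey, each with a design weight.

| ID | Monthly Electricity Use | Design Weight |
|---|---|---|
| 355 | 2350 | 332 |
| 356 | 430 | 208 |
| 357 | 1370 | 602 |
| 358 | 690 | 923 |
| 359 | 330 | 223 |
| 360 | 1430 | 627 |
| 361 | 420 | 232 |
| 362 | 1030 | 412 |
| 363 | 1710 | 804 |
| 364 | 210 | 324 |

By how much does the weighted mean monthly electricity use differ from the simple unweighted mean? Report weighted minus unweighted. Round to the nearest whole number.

Unweighted sum = 2350 + 430 + 1370 + 690 + 330 + 1430 + 420 + 1030 + 1710 + 210 = 9970
Unweighted mean = 9970 / 10 = 997
Weighted sum = 2350×332 + 430×208 + 1370×602 + 690×923 + 330×223 + 1430×627 + 420×232 + 1030×412 + 1710×804 + 210×324
  = 780200 + 89440 + 824740 + 636870 + 73590 + 896610 + 97440 + 424360 + 1374840 + 68040 = 5266130
Sum of weights = 332 + 208 + 602 + 923 + 223 + 627 + 232 + 412 + 804 + 324 = 4687
Weighted mean = 5266130 / 4687 = 1123.5609
Difference (weighted minus unweighted) = 126.56091

127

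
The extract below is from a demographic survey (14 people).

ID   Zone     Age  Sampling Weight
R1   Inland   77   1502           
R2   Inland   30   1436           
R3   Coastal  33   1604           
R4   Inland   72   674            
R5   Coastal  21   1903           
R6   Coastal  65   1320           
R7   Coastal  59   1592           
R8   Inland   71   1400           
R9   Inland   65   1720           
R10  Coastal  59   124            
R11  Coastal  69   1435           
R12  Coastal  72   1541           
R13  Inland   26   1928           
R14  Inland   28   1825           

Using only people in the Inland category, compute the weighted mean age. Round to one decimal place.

Inland rows: R1, R2, R4, R8, R9, R13, R14
Weighted sum = 77×1502 + 30×1436 + 72×674 + 71×1400 + 65×1720 + 26×1928 + 28×1825
  = 115654 + 43080 + 48528 + 99400 + 111800 + 50128 + 51100 = 519690
Sum of weights = 10485
Weighted mean = 519690 / 10485 = 49.565093

49.6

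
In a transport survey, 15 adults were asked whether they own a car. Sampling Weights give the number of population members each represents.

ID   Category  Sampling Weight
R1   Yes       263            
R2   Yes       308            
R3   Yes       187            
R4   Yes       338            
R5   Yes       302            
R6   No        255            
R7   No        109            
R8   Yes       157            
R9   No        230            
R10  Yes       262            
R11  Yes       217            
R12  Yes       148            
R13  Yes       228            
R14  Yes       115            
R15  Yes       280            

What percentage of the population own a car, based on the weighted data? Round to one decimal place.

82.5

Sum of weights for 'Yes' = 263 + 308 + 187 + 338 + 302 + 157 + 262 + 217 + 148 + 228 + 115 + 280 = 2805
Total weight = 3399
Weighted proportion = 2805 / 3399 = 0.82524272 → 82.524272%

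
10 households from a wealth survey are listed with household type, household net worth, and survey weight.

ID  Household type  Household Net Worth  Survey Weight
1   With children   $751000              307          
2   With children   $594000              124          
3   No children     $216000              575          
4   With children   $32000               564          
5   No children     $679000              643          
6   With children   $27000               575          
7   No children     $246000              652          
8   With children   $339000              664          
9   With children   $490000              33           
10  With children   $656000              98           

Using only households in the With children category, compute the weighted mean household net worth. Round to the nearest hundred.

With children rows: 1, 2, 4, 6, 8, 9, 10
Weighted sum = 751000×307 + 594000×124 + 32000×564 + 27000×575 + 339000×664 + 490000×33 + 656000×98
  = 230557000 + 73656000 + 18048000 + 15525000 + 225096000 + 16170000 + 64288000 = 643340000
Sum of weights = 307 + 124 + 564 + 575 + 664 + 33 + 98 = 2365
Weighted mean = 643340000 / 2365 = 272025.37

272000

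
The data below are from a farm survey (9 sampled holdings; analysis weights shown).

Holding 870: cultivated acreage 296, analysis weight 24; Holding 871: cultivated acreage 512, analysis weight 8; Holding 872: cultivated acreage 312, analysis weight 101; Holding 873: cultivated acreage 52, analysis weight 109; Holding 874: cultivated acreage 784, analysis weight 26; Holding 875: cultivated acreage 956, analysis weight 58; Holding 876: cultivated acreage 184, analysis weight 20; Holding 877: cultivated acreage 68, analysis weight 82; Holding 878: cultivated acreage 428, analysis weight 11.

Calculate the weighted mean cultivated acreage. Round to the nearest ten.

310

Weighted sum = 296×24 + 512×8 + 312×101 + 52×109 + 784×26 + 956×58 + 184×20 + 68×82 + 428×11
  = 138176
Sum of weights = 24 + 8 + 101 + 109 + 26 + 58 + 20 + 82 + 11 = 439
Weighted mean = 138176 / 439 = 314.75171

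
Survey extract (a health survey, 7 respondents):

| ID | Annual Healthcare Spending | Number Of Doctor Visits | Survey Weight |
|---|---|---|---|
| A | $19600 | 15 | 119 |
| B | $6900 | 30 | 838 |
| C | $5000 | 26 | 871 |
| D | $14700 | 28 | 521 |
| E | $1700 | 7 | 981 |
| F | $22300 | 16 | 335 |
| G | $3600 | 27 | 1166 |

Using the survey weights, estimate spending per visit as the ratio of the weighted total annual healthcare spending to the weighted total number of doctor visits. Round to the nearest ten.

Σ wᵢ·y = 19600×119 + 6900×838 + 5000×871 + 14700×521 + 1700×981 + 22300×335 + 3600×1166
  = 2332400 + 5782200 + 4355000 + 7658700 + 1667700 + 7470500 + 4197600 = 33464100
Σ wᵢ·x = 15×119 + 30×838 + 26×871 + 28×521 + 7×981 + 16×335 + 27×1166
  = 1785 + 25140 + 22646 + 14588 + 6867 + 5360 + 31482 = 107868
Ratio = 33464100 / 107868 = 310.23195

310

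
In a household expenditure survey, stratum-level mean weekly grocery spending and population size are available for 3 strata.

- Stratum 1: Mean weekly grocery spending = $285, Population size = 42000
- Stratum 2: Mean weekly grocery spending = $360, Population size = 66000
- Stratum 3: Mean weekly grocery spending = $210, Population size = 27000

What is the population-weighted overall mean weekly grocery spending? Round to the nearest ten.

310

Σ Nₕ·x̄ₕ = 285×42000 + 360×66000 + 210×27000
  = 11970000 + 23760000 + 5670000 = 41400000
Σ Nₕ = 135000
Overall mean = 41400000 / 135000 = 306.66667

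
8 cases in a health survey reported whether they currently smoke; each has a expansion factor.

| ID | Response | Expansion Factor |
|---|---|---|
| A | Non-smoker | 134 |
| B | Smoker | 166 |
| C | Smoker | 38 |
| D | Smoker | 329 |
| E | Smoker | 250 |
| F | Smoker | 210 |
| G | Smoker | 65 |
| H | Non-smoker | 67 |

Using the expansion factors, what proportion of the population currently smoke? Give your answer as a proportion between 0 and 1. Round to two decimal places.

0.84

Sum of weights for 'Smoker' = 166 + 38 + 329 + 250 + 210 + 65 = 1058
Total weight = 1259
Weighted proportion = 1058 / 1259 = 0.84034948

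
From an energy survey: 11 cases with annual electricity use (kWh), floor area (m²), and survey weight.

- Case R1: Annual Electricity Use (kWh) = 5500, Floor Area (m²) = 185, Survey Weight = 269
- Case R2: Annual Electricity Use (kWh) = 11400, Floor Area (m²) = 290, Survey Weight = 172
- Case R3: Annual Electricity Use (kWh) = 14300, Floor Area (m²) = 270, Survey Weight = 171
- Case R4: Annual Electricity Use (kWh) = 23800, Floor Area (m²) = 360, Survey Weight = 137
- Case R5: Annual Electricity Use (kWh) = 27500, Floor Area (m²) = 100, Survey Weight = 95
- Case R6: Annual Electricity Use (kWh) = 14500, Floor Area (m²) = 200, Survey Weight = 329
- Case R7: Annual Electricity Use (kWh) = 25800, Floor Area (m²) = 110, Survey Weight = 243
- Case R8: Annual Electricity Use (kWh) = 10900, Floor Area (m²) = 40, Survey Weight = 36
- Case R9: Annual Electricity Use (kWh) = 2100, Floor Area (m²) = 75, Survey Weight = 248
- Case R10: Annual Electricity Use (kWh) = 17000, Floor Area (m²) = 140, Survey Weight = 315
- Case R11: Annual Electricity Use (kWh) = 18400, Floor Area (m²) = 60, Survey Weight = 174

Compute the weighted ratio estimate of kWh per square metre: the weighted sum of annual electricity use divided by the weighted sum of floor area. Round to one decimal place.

Σ wᵢ·y = 5500×269 + 11400×172 + 14300×171 + 23800×137 + 27500×95 + 14500×329 + 25800×243 + 10900×36 + 2100×248 + 17000×315 + 18400×174
  = 1479500 + 1960800 + 2445300 + 3260600 + 2612500 + 4770500 + 6269400 + 392400 + 520800 + 5355000 + 3201600 = 32268400
Σ wᵢ·x = 371745
Ratio = 32268400 / 371745 = 86.802512

86.8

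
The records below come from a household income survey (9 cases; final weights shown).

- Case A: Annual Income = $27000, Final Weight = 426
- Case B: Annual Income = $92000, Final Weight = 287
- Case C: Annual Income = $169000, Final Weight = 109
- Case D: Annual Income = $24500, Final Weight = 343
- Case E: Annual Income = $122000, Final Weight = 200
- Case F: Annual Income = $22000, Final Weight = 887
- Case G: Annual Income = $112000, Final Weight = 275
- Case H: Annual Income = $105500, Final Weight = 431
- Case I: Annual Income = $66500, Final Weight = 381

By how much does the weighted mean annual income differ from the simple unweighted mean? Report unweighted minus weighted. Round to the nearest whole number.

19309

Unweighted sum = 27000 + 92000 + 169000 + 24500 + 122000 + 22000 + 112000 + 105500 + 66500 = 740500
Unweighted mean = 740500 / 9 = 82277.778
Weighted sum = 27000×426 + 92000×287 + 169000×109 + 24500×343 + 122000×200 + 22000×887 + 112000×275 + 105500×431 + 66500×381
  = 210251500
Sum of weights = 426 + 287 + 109 + 343 + 200 + 887 + 275 + 431 + 381 = 3339
Weighted mean = 210251500 / 3339 = 62968.404
Difference (unweighted minus weighted) = 19309.374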